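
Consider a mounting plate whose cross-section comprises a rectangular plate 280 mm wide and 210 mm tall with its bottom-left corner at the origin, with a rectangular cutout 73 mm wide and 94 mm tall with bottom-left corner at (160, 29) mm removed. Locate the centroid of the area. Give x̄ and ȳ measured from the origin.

Part | A | x̄ᵢ | ȳᵢ | A·x̄ᵢ | A·ȳᵢ
plate | 58800.00 | 140.00 | 105.00 | 8232000.00 | 6174000.00
hole | -6862.00 | 196.50 | 76.00 | -1348383.00 | -521512.00
Σ | 51938.00 |  |  | 6883617.00 | 5652488.00
x̄ = 6883617.00 / 51938.00 = 132.54 mm
ȳ = 5652488.00 / 51938.00 = 108.83 mm

x̄ = 132.54 mm, ȳ = 108.83 mm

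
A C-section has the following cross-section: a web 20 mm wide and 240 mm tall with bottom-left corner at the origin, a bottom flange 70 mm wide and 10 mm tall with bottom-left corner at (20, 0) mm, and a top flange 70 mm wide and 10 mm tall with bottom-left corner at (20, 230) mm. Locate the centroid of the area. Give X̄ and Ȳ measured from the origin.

web: A = 20 × 240 = 4800.00, centroid at (10.00, 120.00).
bottom flange: A = 70 × 10 = 700.00, centroid at (55.00, 5.00).
top flange: A = 70 × 10 = 700.00, centroid at (55.00, 235.00).
ΣA = 6200.00 mm², ΣAX̄ = 125000.00 mm³, ΣAȲ = 744000.00 mm³.
X̄ = 125000.00/6200.00 = 20.16 mm; Ȳ = 744000.00/6200.00 = 120.00 mm.

X̄ = 20.16 mm, Ȳ = 120.00 mm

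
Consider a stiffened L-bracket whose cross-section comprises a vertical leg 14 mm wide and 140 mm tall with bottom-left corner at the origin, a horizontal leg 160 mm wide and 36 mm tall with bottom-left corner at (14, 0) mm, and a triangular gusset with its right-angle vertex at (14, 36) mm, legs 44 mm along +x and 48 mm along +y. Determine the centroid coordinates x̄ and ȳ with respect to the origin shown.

Part | A | x̄ᵢ | ȳᵢ | A·x̄ᵢ | A·ȳᵢ
vertical leg | 1960.00 | 7.00 | 70.00 | 13720.00 | 137200.00
horizontal leg | 5760.00 | 94.00 | 18.00 | 541440.00 | 103680.00
gusset | 1056.00 | 28.67 | 52.00 | 30272.00 | 54912.00
Σ | 8776.00 |  |  | 585432.00 | 295792.00
x̄ = 585432.00 / 8776.00 = 66.71 mm
ȳ = 295792.00 / 8776.00 = 33.70 mm

x̄ = 66.71 mm, ȳ = 33.70 mm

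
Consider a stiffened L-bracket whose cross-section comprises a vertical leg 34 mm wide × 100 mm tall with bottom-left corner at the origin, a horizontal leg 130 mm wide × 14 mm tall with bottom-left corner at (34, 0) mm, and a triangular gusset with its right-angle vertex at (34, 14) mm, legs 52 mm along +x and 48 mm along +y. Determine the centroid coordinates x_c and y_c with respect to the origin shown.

Part | A | x̄ᵢ | ȳᵢ | A·x̄ᵢ | A·ȳᵢ
vertical leg | 3400.00 | 17.00 | 50.00 | 57800.00 | 170000.00
horizontal leg | 1820.00 | 99.00 | 7.00 | 180180.00 | 12740.00
gusset | 1248.00 | 51.33 | 30.00 | 64064.00 | 37440.00
Σ | 6468.00 |  |  | 302044.00 | 220180.00
x_c = 302044.00 / 6468.00 = 46.70 mm
y_c = 220180.00 / 6468.00 = 34.04 mm

x_c = 46.70 mm, y_c = 34.04 mm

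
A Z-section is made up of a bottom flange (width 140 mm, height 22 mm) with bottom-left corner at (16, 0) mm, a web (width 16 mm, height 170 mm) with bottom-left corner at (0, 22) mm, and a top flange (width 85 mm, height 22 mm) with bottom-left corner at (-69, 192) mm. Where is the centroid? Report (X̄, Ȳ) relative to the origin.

X̄ = 30.91 mm, Ȳ = 91.86 mm

bottom flange: A = 140 × 22 = 3080.00, centroid at (86.00, 11.00).
web: A = 16 × 170 = 2720.00, centroid at (8.00, 107.00).
top flange: A = 85 × 22 = 1870.00, centroid at (-26.50, 203.00).
ΣA = 7670.00 mm², ΣAX̄ = 237085.00 mm³, ΣAȲ = 704530.00 mm³.
X̄ = 237085.00/7670.00 = 30.91 mm; Ȳ = 704530.00/7670.00 = 91.86 mm.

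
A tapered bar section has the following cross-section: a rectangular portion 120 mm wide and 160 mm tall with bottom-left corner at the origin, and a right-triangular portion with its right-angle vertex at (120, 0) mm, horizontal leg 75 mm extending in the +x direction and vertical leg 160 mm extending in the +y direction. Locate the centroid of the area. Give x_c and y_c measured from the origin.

x_c = 80.24 mm, y_c = 73.65 mm

Part | A | x̄ᵢ | ȳᵢ | A·x̄ᵢ | A·ȳᵢ
rectangular portion | 19200.00 | 60.00 | 80.00 | 1152000.00 | 1536000.00
triangular portion | 6000.00 | 145.00 | 53.33 | 870000.00 | 320000.00
Σ | 25200.00 |  |  | 2022000.00 | 1856000.00
x_c = 2022000.00 / 25200.00 = 80.24 mm
y_c = 1856000.00 / 25200.00 = 73.65 mm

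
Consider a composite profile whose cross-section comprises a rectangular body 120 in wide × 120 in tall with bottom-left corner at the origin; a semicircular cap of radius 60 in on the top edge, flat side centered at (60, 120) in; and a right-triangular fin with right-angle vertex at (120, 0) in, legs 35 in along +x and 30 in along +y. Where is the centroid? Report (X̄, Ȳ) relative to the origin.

X̄ = 61.83 in, Ȳ = 82.21 in

Part | A | x̄ᵢ | ȳᵢ | A·x̄ᵢ | A·ȳᵢ
rectangular body | 14400.00 | 60.00 | 60.00 | 864000.00 | 864000.00
semicircular top | 5654.87 | 60.00 | 145.46 | 339292.01 | 822584.01
triangular fin | 525.00 | 131.67 | 10.00 | 69125.00 | 5250.00
Σ | 20579.87 |  |  | 1272417.01 | 1691834.01
X̄ = 1272417.01 / 20579.87 = 61.83 in
Ȳ = 1691834.01 / 20579.87 = 82.21 in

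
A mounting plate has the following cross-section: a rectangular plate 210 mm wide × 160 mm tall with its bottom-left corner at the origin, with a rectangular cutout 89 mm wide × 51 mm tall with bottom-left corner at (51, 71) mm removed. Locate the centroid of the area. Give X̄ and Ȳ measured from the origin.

plate: A = 210 × 160 = 33600.00, centroid at (105.00, 80.00).
hole: A = −(89 × 51) = -4539.00, centroid at (95.50, 96.50).
ΣA = 29061.00 mm², ΣAX̄ = 3094525.50 mm³, ΣAȲ = 2249986.50 mm³.
X̄ = 3094525.50/29061.00 = 106.48 mm; Ȳ = 2249986.50/29061.00 = 77.42 mm.

X̄ = 106.48 mm, Ȳ = 77.42 mm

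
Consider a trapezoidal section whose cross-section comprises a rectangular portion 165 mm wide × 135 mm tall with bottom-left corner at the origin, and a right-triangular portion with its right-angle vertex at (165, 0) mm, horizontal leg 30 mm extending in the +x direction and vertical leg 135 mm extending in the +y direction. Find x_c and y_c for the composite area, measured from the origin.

Part | A | x̄ᵢ | ȳᵢ | A·x̄ᵢ | A·ȳᵢ
rectangular portion | 22275.00 | 82.50 | 67.50 | 1837687.50 | 1503562.50
triangular portion | 2025.00 | 175.00 | 45.00 | 354375.00 | 91125.00
Σ | 24300.00 |  |  | 2192062.50 | 1594687.50
x_c = 2192062.50 / 24300.00 = 90.21 mm
y_c = 1594687.50 / 24300.00 = 65.62 mm

x_c = 90.21 mm, y_c = 65.62 mm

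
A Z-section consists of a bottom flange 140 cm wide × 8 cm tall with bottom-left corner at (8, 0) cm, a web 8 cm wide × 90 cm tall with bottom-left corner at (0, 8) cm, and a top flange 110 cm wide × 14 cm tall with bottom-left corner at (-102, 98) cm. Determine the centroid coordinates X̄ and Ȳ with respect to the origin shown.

bottom flange: A = 140 × 8 = 1120.00, centroid at (78.00, 4.00).
web: A = 8 × 90 = 720.00, centroid at (4.00, 53.00).
top flange: A = 110 × 14 = 1540.00, centroid at (-47.00, 105.00).
ΣA = 3380.00 cm², ΣAX̄ = 17860.00 cm³, ΣAȲ = 204340.00 cm³.
X̄ = 17860.00/3380.00 = 5.28 cm; Ȳ = 204340.00/3380.00 = 60.46 cm.

X̄ = 5.28 cm, Ȳ = 60.46 cm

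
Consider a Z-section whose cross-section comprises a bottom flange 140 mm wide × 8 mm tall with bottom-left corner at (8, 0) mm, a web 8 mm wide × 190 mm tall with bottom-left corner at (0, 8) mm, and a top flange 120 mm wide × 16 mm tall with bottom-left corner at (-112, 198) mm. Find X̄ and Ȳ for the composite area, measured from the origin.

X̄ = -1.40 mm, Ȳ = 122.05 mm

Part | A | x̄ᵢ | ȳᵢ | A·x̄ᵢ | A·ȳᵢ
bottom flange | 1120.00 | 78.00 | 4.00 | 87360.00 | 4480.00
web | 1520.00 | 4.00 | 103.00 | 6080.00 | 156560.00
top flange | 1920.00 | -52.00 | 206.00 | -99840.00 | 395520.00
Σ | 4560.00 |  |  | -6400.00 | 556560.00
X̄ = -6400.00 / 4560.00 = -1.40 mm
Ȳ = 556560.00 / 4560.00 = 122.05 mm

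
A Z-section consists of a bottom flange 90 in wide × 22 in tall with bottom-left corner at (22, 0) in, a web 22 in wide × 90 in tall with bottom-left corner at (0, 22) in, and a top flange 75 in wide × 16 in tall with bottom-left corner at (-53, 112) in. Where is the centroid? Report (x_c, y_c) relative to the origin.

bottom flange: A = 90 × 22 = 1980.00, centroid at (67.00, 11.00).
web: A = 22 × 90 = 1980.00, centroid at (11.00, 67.00).
top flange: A = 75 × 16 = 1200.00, centroid at (-15.50, 120.00).
ΣA = 5160.00 in²
ΣAx_c = (1980.00)(67.00) + (1980.00)(11.00) + (1200.00)(-15.50) = 135840.00 in³
ΣAy_c = (1980.00)(11.00) + (1980.00)(67.00) + (1200.00)(120.00) = 298440.00 in³
x_c = 135840.00 / 5160.00 = 26.33 in
y_c = 298440.00 / 5160.00 = 57.84 in

x_c = 26.33 in, y_c = 57.84 in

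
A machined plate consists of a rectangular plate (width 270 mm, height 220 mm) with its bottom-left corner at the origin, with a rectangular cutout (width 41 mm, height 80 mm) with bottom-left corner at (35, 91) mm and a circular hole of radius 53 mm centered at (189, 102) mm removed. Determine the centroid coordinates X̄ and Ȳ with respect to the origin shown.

X̄ = 130.44 mm, Ȳ = 110.04 mm

Part | A | x̄ᵢ | ȳᵢ | A·x̄ᵢ | A·ȳᵢ
plate | 59400.00 | 135.00 | 110.00 | 8019000.00 | 6534000.00
hole 1 | -3280.00 | 55.50 | 131.00 | -182040.00 | -429680.00
hole 2 | -8824.73 | 189.00 | 102.00 | -1667874.68 | -900122.84
Σ | 47295.27 |  |  | 6169085.32 | 5204197.16
X̄ = 6169085.32 / 47295.27 = 130.44 mm
Ȳ = 5204197.16 / 47295.27 = 110.04 mm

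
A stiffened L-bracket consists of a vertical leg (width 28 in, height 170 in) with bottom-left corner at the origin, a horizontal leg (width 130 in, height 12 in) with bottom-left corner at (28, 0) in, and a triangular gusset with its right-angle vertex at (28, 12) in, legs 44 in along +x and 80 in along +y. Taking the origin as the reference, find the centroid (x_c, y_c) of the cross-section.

vertical leg: A = 28 × 170 = 4760.00, centroid at (14.00, 85.00).
horizontal leg: A = 130 × 12 = 1560.00, centroid at (93.00, 6.00).
gusset: A = ½·44·80 = 1760.00, centroid at (42.67, 38.67).
ΣA = 8080.00 in²
ΣAx_c = (4760.00)(14.00) + (1560.00)(93.00) + (1760.00)(42.67) = 286813.33 in³
ΣAy_c = (4760.00)(85.00) + (1560.00)(6.00) + (1760.00)(38.67) = 482013.33 in³
x_c = 286813.33 / 8080.00 = 35.50 in
y_c = 482013.33 / 8080.00 = 59.66 in

x_c = 35.50 in, y_c = 59.66 in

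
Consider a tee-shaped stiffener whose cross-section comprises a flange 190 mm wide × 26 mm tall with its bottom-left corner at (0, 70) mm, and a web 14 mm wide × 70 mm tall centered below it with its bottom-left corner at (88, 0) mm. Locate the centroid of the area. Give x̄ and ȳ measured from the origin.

Part | A | x̄ᵢ | ȳᵢ | A·x̄ᵢ | A·ȳᵢ
web | 980.00 | 95.00 | 35.00 | 93100.00 | 34300.00
flange | 4940.00 | 95.00 | 83.00 | 469300.00 | 410020.00
Σ | 5920.00 |  |  | 562400.00 | 444320.00
x̄ = 562400.00 / 5920.00 = 95.00 mm
ȳ = 444320.00 / 5920.00 = 75.05 mm

x̄ = 95.00 mm, ȳ = 75.05 mm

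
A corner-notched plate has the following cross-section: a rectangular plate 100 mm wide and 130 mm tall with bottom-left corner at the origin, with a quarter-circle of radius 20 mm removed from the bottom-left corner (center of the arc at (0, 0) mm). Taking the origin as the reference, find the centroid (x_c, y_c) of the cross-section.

plate: A = 100 × 130 = 13000.00, centroid at (50.00, 65.00).
removed quarter-circle: A = −¼π·20² = -314.16, centroid at (8.49, 8.49).
ΣA = 12685.84 mm², ΣAx_c = 647333.33 mm³, ΣAy_c = 842333.33 mm³.
x_c = 647333.33/12685.84 = 51.03 mm; y_c = 842333.33/12685.84 = 66.40 mm.

x_c = 51.03 mm, y_c = 66.40 mm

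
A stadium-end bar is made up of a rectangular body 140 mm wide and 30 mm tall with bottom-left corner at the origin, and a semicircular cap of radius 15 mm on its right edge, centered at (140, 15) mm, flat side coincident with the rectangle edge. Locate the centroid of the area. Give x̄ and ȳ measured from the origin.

rectangular body: A = 140 × 30 = 4200.00, centroid at (70.00, 15.00).
semicircular end: A = ½π·15² = 353.43, centroid at (146.37, 15.00).
ΣA = 4553.43 mm², ΣAx̄ = 345730.08 mm³, ΣAȳ = 68301.44 mm³.
x̄ = 345730.08/4553.43 = 75.93 mm; ȳ = 68301.44/4553.43 = 15.00 mm.

x̄ = 75.93 mm, ȳ = 15.00 mm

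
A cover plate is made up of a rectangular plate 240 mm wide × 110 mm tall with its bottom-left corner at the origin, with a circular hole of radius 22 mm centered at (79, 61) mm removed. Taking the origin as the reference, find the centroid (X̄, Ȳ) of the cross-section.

plate: A = 240 × 110 = 26400.00, centroid at (120.00, 55.00).
hole: A = −π·22² = -1520.53, centroid at (79.00, 61.00).
ΣA = 24879.47 mm², ΣAX̄ = 3047878.06 mm³, ΣAȲ = 1359247.62 mm³.
X̄ = 3047878.06/24879.47 = 122.51 mm; Ȳ = 1359247.62/24879.47 = 54.63 mm.

X̄ = 122.51 mm, Ȳ = 54.63 mm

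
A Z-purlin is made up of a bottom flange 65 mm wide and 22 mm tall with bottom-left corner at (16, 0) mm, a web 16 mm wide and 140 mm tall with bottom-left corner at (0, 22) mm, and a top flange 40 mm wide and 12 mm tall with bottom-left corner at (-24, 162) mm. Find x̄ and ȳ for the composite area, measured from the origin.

x̄ = 20.57 mm, ȳ = 72.88 mm

bottom flange: A = 65 × 22 = 1430.00, centroid at (48.50, 11.00).
web: A = 16 × 140 = 2240.00, centroid at (8.00, 92.00).
top flange: A = 40 × 12 = 480.00, centroid at (-4.00, 168.00).
ΣA = 4150.00 mm²
ΣAx̄ = (1430.00)(48.50) + (2240.00)(8.00) + (480.00)(-4.00) = 85355.00 mm³
ΣAȳ = (1430.00)(11.00) + (2240.00)(92.00) + (480.00)(168.00) = 302450.00 mm³
x̄ = 85355.00 / 4150.00 = 20.57 mm
ȳ = 302450.00 / 4150.00 = 72.88 mm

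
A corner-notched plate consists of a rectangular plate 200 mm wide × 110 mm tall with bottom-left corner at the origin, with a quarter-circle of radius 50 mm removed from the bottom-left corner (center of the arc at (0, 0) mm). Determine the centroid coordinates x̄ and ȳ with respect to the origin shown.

x̄ = 107.72 mm, ȳ = 58.31 mm

plate: A = 200 × 110 = 22000.00, centroid at (100.00, 55.00).
removed quarter-circle: A = −¼π·50² = -1963.50, centroid at (21.22, 21.22).
ΣA = 20036.50 mm²
ΣAx̄ = (22000.00)(100.00) + (-1963.50)(21.22) = 2158333.33 mm³
ΣAȳ = (22000.00)(55.00) + (-1963.50)(21.22) = 1168333.33 mm³
x̄ = 2158333.33 / 20036.50 = 107.72 mm
ȳ = 1168333.33 / 20036.50 = 58.31 mm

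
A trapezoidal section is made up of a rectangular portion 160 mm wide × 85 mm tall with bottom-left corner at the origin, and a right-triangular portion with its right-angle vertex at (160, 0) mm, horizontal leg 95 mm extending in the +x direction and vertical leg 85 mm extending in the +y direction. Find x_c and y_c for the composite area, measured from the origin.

x_c = 105.56 mm, y_c = 39.26 mm

rectangular portion: A = 160 × 85 = 13600.00, centroid at (80.00, 42.50).
triangular portion: A = ½·95·85 = 4037.50, centroid at (191.67, 28.33).
ΣA = 17637.50 mm²
ΣAx_c = (13600.00)(80.00) + (4037.50)(191.67) = 1861854.17 mm³
ΣAy_c = (13600.00)(42.50) + (4037.50)(28.33) = 692395.83 mm³
x_c = 1861854.17 / 17637.50 = 105.56 mm
y_c = 692395.83 / 17637.50 = 39.26 mm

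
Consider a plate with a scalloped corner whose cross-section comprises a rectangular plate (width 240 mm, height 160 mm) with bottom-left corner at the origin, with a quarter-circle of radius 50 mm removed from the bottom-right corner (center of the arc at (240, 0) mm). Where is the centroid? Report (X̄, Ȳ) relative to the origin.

plate: A = 240 × 160 = 38400.00, centroid at (120.00, 80.00).
removed quarter-circle: A = −¼π·50² = -1963.50, centroid at (218.78, 21.22).
ΣA = 36436.50 mm², ΣAX̄ = 4178427.77 mm³, ΣAȲ = 3030333.33 mm³.
X̄ = 4178427.77/36436.50 = 114.68 mm; Ȳ = 3030333.33/36436.50 = 83.17 mm.

X̄ = 114.68 mm, Ȳ = 83.17 mm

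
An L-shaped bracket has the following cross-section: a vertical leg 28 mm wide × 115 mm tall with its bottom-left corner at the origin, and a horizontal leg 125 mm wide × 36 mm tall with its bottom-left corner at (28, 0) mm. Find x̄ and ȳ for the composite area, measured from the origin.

x̄ = 58.59 mm, ȳ = 34.48 mm

Part | A | x̄ᵢ | ȳᵢ | A·x̄ᵢ | A·ȳᵢ
vertical leg | 3220.00 | 14.00 | 57.50 | 45080.00 | 185150.00
horizontal leg | 4500.00 | 90.50 | 18.00 | 407250.00 | 81000.00
Σ | 7720.00 |  |  | 452330.00 | 266150.00
x̄ = 452330.00 / 7720.00 = 58.59 mm
ȳ = 266150.00 / 7720.00 = 34.48 mm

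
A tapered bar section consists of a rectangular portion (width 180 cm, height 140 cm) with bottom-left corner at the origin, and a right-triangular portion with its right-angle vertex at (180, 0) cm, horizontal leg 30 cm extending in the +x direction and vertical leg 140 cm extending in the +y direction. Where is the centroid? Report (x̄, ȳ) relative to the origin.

x̄ = 97.69 cm, ȳ = 68.21 cm

rectangular portion: A = 180 × 140 = 25200.00, centroid at (90.00, 70.00).
triangular portion: A = ½·30·140 = 2100.00, centroid at (190.00, 46.67).
ΣA = 27300.00 cm², ΣAx̄ = 2667000.00 cm³, ΣAȳ = 1862000.00 cm³.
x̄ = 2667000.00/27300.00 = 97.69 cm; ȳ = 1862000.00/27300.00 = 68.21 cm.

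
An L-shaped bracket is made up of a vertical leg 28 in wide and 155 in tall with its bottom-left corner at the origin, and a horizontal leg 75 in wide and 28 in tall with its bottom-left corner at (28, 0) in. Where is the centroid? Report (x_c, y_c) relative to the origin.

x_c = 30.79 in, y_c = 56.79 in

Part | A | x̄ᵢ | ȳᵢ | A·x̄ᵢ | A·ȳᵢ
vertical leg | 4340.00 | 14.00 | 77.50 | 60760.00 | 336350.00
horizontal leg | 2100.00 | 65.50 | 14.00 | 137550.00 | 29400.00
Σ | 6440.00 |  |  | 198310.00 | 365750.00
x_c = 198310.00 / 6440.00 = 30.79 in
y_c = 365750.00 / 6440.00 = 56.79 in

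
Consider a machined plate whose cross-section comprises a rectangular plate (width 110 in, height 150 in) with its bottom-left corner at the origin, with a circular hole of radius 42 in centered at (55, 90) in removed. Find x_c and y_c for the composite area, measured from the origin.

x_c = 55.00 in, y_c = 67.41 in

plate: A = 110 × 150 = 16500.00, centroid at (55.00, 75.00).
hole: A = −π·42² = -5541.77, centroid at (55.00, 90.00).
ΣA = 10958.23 in², ΣAx_c = 602702.68 in³, ΣAy_c = 738740.75 in³.
x_c = 602702.68/10958.23 = 55.00 in; y_c = 738740.75/10958.23 = 67.41 in.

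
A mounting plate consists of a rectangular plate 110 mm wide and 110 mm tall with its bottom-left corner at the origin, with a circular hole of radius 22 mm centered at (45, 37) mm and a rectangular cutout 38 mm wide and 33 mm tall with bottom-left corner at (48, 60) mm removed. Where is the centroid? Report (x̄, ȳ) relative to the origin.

plate: A = 110 × 110 = 12100.00, centroid at (55.00, 55.00).
hole 1: A = −π·22² = -1520.53, centroid at (45.00, 37.00).
hole 2: A = −(38 × 33) = -1254.00, centroid at (67.00, 76.50).
ΣA = 9325.47 mm²
ΣAx̄ = (12100.00)(55.00) + (-1520.53)(45.00) + (-1254.00)(67.00) = 513058.11 mm³
ΣAȳ = (12100.00)(55.00) + (-1520.53)(37.00) + (-1254.00)(76.50) = 513309.36 mm³
x̄ = 513058.11 / 9325.47 = 55.02 mm
ȳ = 513309.36 / 9325.47 = 55.04 mm

x̄ = 55.02 mm, ȳ = 55.04 mm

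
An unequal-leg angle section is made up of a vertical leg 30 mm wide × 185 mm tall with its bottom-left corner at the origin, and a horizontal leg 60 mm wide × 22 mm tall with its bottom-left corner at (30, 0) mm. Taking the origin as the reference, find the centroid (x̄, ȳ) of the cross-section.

vertical leg: A = 30 × 185 = 5550.00, centroid at (15.00, 92.50).
horizontal leg: A = 60 × 22 = 1320.00, centroid at (60.00, 11.00).
ΣA = 6870.00 mm², ΣAx̄ = 162450.00 mm³, ΣAȳ = 527895.00 mm³.
x̄ = 162450.00/6870.00 = 23.65 mm; ȳ = 527895.00/6870.00 = 76.84 mm.

x̄ = 23.65 mm, ȳ = 76.84 mm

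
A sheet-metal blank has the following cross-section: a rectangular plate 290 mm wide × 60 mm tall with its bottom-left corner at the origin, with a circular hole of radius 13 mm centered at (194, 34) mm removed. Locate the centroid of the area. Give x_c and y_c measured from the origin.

plate: A = 290 × 60 = 17400.00, centroid at (145.00, 30.00).
hole: A = −π·13² = -530.93, centroid at (194.00, 34.00).
ΣA = 16869.07 mm², ΣAx_c = 2419999.74 mm³, ΣAy_c = 503948.41 mm³.
x_c = 2419999.74/16869.07 = 143.46 mm; y_c = 503948.41/16869.07 = 29.87 mm.

x_c = 143.46 mm, y_c = 29.87 mm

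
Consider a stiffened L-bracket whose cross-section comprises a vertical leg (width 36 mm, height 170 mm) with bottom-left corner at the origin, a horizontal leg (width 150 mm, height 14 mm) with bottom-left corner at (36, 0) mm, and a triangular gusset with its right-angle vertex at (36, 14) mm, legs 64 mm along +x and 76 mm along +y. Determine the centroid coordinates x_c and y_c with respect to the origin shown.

vertical leg: A = 36 × 170 = 6120.00, centroid at (18.00, 85.00).
horizontal leg: A = 150 × 14 = 2100.00, centroid at (111.00, 7.00).
gusset: A = ½·64·76 = 2432.00, centroid at (57.33, 39.33).
ΣA = 10652.00 mm², ΣAx_c = 482694.67 mm³, ΣAy_c = 630558.67 mm³.
x_c = 482694.67/10652.00 = 45.31 mm; y_c = 630558.67/10652.00 = 59.20 mm.

x_c = 45.31 mm, y_c = 59.20 mm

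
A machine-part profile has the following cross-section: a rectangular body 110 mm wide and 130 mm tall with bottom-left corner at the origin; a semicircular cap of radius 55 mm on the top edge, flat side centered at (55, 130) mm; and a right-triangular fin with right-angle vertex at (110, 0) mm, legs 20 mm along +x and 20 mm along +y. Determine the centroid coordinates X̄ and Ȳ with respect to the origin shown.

Part | A | x̄ᵢ | ȳᵢ | A·x̄ᵢ | A·ȳᵢ
rectangular body | 14300.00 | 55.00 | 65.00 | 786500.00 | 929500.00
semicircular top | 4751.66 | 55.00 | 153.34 | 261341.24 | 728632.32
triangular fin | 200.00 | 116.67 | 6.67 | 23333.33 | 1333.33
Σ | 19251.66 |  |  | 1071174.57 | 1659465.66
X̄ = 1071174.57 / 19251.66 = 55.64 mm
Ȳ = 1659465.66 / 19251.66 = 86.20 mm

X̄ = 55.64 mm, Ȳ = 86.20 mm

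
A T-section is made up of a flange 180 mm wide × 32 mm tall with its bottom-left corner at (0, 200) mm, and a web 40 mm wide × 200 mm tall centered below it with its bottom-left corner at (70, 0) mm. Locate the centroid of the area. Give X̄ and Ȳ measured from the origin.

Part | A | x̄ᵢ | ȳᵢ | A·x̄ᵢ | A·ȳᵢ
web | 8000.00 | 90.00 | 100.00 | 720000.00 | 800000.00
flange | 5760.00 | 90.00 | 216.00 | 518400.00 | 1244160.00
Σ | 13760.00 |  |  | 1238400.00 | 2044160.00
X̄ = 1238400.00 / 13760.00 = 90.00 mm
Ȳ = 2044160.00 / 13760.00 = 148.56 mm

X̄ = 90.00 mm, Ȳ = 148.56 mm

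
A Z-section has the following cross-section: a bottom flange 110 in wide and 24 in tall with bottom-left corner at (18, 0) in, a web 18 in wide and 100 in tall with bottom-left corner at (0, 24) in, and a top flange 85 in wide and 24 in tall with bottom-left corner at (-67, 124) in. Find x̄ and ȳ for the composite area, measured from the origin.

Part | A | x̄ᵢ | ȳᵢ | A·x̄ᵢ | A·ȳᵢ
bottom flange | 2640.00 | 73.00 | 12.00 | 192720.00 | 31680.00
web | 1800.00 | 9.00 | 74.00 | 16200.00 | 133200.00
top flange | 2040.00 | -24.50 | 136.00 | -49980.00 | 277440.00
Σ | 6480.00 |  |  | 158940.00 | 442320.00
x̄ = 158940.00 / 6480.00 = 24.53 in
ȳ = 442320.00 / 6480.00 = 68.26 in

x̄ = 24.53 in, ȳ = 68.26 in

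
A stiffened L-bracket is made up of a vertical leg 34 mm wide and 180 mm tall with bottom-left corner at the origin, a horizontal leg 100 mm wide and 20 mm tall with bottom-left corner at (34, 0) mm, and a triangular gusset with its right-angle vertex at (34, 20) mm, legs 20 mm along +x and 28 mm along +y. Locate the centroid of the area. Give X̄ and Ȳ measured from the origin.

vertical leg: A = 34 × 180 = 6120.00, centroid at (17.00, 90.00).
horizontal leg: A = 100 × 20 = 2000.00, centroid at (84.00, 10.00).
gusset: A = ½·20·28 = 280.00, centroid at (40.67, 29.33).
ΣA = 8400.00 mm², ΣAX̄ = 283426.67 mm³, ΣAȲ = 579013.33 mm³.
X̄ = 283426.67/8400.00 = 33.74 mm; Ȳ = 579013.33/8400.00 = 68.93 mm.

X̄ = 33.74 mm, Ȳ = 68.93 mm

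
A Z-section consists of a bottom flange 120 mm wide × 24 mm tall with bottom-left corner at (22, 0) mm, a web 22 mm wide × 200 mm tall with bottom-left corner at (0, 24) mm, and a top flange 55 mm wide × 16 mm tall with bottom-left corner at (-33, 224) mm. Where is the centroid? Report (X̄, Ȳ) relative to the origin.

bottom flange: A = 120 × 24 = 2880.00, centroid at (82.00, 12.00).
web: A = 22 × 200 = 4400.00, centroid at (11.00, 124.00).
top flange: A = 55 × 16 = 880.00, centroid at (-5.50, 232.00).
ΣA = 8160.00 mm², ΣAX̄ = 279720.00 mm³, ΣAȲ = 784320.00 mm³.
X̄ = 279720.00/8160.00 = 34.28 mm; Ȳ = 784320.00/8160.00 = 96.12 mm.

X̄ = 34.28 mm, Ȳ = 96.12 mm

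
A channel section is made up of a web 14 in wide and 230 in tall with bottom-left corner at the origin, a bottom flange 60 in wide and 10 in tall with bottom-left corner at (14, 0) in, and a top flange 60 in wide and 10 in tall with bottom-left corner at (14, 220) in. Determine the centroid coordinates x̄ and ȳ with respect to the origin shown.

Part | A | x̄ᵢ | ȳᵢ | A·x̄ᵢ | A·ȳᵢ
web | 3220.00 | 7.00 | 115.00 | 22540.00 | 370300.00
bottom flange | 600.00 | 44.00 | 5.00 | 26400.00 | 3000.00
top flange | 600.00 | 44.00 | 225.00 | 26400.00 | 135000.00
Σ | 4420.00 |  |  | 75340.00 | 508300.00
x̄ = 75340.00 / 4420.00 = 17.05 in
ȳ = 508300.00 / 4420.00 = 115.00 in

x̄ = 17.05 in, ȳ = 115.00 in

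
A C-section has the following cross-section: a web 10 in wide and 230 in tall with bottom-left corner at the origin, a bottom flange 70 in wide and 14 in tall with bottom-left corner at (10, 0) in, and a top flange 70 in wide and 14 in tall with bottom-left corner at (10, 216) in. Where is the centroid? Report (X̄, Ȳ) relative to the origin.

web: A = 10 × 230 = 2300.00, centroid at (5.00, 115.00).
bottom flange: A = 70 × 14 = 980.00, centroid at (45.00, 7.00).
top flange: A = 70 × 14 = 980.00, centroid at (45.00, 223.00).
ΣA = 4260.00 in²
ΣAX̄ = (2300.00)(5.00) + (980.00)(45.00) + (980.00)(45.00) = 99700.00 in³
ΣAȲ = (2300.00)(115.00) + (980.00)(7.00) + (980.00)(223.00) = 489900.00 in³
X̄ = 99700.00 / 4260.00 = 23.40 in
Ȳ = 489900.00 / 4260.00 = 115.00 in

X̄ = 23.40 in, Ȳ = 115.00 in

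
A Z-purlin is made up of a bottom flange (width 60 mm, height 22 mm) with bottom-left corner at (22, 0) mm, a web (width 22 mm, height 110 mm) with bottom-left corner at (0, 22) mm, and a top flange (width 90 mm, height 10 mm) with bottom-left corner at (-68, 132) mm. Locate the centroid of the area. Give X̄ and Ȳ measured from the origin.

X̄ = 16.07 mm, Ȳ = 69.86 mm

Part | A | x̄ᵢ | ȳᵢ | A·x̄ᵢ | A·ȳᵢ
bottom flange | 1320.00 | 52.00 | 11.00 | 68640.00 | 14520.00
web | 2420.00 | 11.00 | 77.00 | 26620.00 | 186340.00
top flange | 900.00 | -23.00 | 137.00 | -20700.00 | 123300.00
Σ | 4640.00 |  |  | 74560.00 | 324160.00
X̄ = 74560.00 / 4640.00 = 16.07 mm
Ȳ = 324160.00 / 4640.00 = 69.86 mm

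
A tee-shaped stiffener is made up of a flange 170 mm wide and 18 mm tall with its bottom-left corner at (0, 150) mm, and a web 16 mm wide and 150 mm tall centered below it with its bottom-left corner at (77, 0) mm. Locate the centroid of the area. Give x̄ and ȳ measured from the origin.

x̄ = 85.00 mm, ȳ = 122.08 mm

web: A = 16 × 150 = 2400.00, centroid at (85.00, 75.00).
flange: A = 170 × 18 = 3060.00, centroid at (85.00, 159.00).
ΣA = 5460.00 mm², ΣAx̄ = 464100.00 mm³, ΣAȳ = 666540.00 mm³.
x̄ = 464100.00/5460.00 = 85.00 mm; ȳ = 666540.00/5460.00 = 122.08 mm.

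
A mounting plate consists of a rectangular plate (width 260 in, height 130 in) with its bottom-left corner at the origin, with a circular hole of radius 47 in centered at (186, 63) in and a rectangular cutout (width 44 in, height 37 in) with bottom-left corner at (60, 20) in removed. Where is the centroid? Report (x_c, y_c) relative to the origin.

plate: A = 260 × 130 = 33800.00, centroid at (130.00, 65.00).
hole 1: A = −π·47² = -6939.78, centroid at (186.00, 63.00).
hole 2: A = −(44 × 37) = -1628.00, centroid at (82.00, 38.50).
ΣA = 25232.22 in², ΣAx_c = 2969705.26 in³, ΣAy_c = 1697115.98 in³.
x_c = 2969705.26/25232.22 = 117.69 in; y_c = 1697115.98/25232.22 = 67.26 in.

x_c = 117.69 in, y_c = 67.26 in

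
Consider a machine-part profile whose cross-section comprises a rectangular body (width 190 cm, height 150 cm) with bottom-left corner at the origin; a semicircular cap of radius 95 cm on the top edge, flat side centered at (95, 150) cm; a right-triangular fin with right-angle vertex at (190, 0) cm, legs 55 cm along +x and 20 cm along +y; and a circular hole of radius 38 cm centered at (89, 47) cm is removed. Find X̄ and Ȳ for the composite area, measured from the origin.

Part | A | x̄ᵢ | ȳᵢ | A·x̄ᵢ | A·ȳᵢ
rectangular body | 28500.00 | 95.00 | 75.00 | 2707500.00 | 2137500.00
semicircular top | 14176.44 | 95.00 | 190.32 | 1346761.50 | 2698048.86
triangular fin | 550.00 | 208.33 | 6.67 | 114583.33 | 3666.67
hole | -4536.46 | 89.00 | 47.00 | -403744.92 | -213213.61
Σ | 38689.98 |  |  | 3765099.91 | 4626001.92
X̄ = 3765099.91 / 38689.98 = 97.31 cm
Ȳ = 4626001.92 / 38689.98 = 119.57 cm

X̄ = 97.31 cm, Ȳ = 119.57 cm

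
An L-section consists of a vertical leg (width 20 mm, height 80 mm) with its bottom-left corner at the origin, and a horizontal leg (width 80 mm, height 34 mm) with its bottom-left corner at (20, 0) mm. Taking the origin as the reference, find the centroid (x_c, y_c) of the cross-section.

vertical leg: A = 20 × 80 = 1600.00, centroid at (10.00, 40.00).
horizontal leg: A = 80 × 34 = 2720.00, centroid at (60.00, 17.00).
ΣA = 4320.00 mm²
ΣAx_c = (1600.00)(10.00) + (2720.00)(60.00) = 179200.00 mm³
ΣAy_c = (1600.00)(40.00) + (2720.00)(17.00) = 110240.00 mm³
x_c = 179200.00 / 4320.00 = 41.48 mm
y_c = 110240.00 / 4320.00 = 25.52 mm

x_c = 41.48 mm, y_c = 25.52 mm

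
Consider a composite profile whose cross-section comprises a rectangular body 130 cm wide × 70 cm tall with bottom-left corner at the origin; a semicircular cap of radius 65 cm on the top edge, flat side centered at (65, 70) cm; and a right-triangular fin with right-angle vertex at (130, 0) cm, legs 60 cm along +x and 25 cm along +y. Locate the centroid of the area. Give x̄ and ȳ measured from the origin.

x̄ = 68.87 cm, ȳ = 58.98 cm

Part | A | x̄ᵢ | ȳᵢ | A·x̄ᵢ | A·ȳᵢ
rectangular body | 9100.00 | 65.00 | 35.00 | 591500.00 | 318500.00
semicircular top | 6636.61 | 65.00 | 97.59 | 431379.94 | 647646.35
triangular fin | 750.00 | 150.00 | 8.33 | 112500.00 | 6250.00
Σ | 16486.61 |  |  | 1135379.94 | 972396.35
x̄ = 1135379.94 / 16486.61 = 68.87 cm
ȳ = 972396.35 / 16486.61 = 58.98 cm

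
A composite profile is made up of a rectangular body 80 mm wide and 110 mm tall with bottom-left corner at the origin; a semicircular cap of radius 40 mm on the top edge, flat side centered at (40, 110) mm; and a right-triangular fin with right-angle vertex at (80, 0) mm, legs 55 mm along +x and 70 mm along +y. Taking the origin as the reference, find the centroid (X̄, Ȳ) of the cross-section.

Part | A | x̄ᵢ | ȳᵢ | A·x̄ᵢ | A·ȳᵢ
rectangular body | 8800.00 | 40.00 | 55.00 | 352000.00 | 484000.00
semicircular top | 2513.27 | 40.00 | 126.98 | 100530.96 | 319126.82
triangular fin | 1925.00 | 98.33 | 23.33 | 189291.67 | 44916.67
Σ | 13238.27 |  |  | 641822.63 | 848043.49
X̄ = 641822.63 / 13238.27 = 48.48 mm
Ȳ = 848043.49 / 13238.27 = 64.06 mm

X̄ = 48.48 mm, Ȳ = 64.06 mm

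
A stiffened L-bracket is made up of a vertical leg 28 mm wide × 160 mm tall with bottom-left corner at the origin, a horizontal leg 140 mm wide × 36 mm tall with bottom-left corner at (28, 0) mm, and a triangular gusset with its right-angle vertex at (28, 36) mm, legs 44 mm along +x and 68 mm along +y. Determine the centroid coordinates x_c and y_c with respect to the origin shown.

Part | A | x̄ᵢ | ȳᵢ | A·x̄ᵢ | A·ȳᵢ
vertical leg | 4480.00 | 14.00 | 80.00 | 62720.00 | 358400.00
horizontal leg | 5040.00 | 98.00 | 18.00 | 493920.00 | 90720.00
gusset | 1496.00 | 42.67 | 58.67 | 63829.33 | 87765.33
Σ | 11016.00 |  |  | 620469.33 | 536885.33
x_c = 620469.33 / 11016.00 = 56.32 mm
y_c = 536885.33 / 11016.00 = 48.74 mm

x_c = 56.32 mm, y_c = 48.74 mm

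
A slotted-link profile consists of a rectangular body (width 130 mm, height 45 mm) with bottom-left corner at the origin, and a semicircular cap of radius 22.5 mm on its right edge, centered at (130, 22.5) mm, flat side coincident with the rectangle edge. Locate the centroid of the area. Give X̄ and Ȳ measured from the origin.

rectangular body: A = 130 × 45 = 5850.00, centroid at (65.00, 22.50).
semicircular end: A = ½π·22.5² = 795.22, centroid at (139.55, 22.50).
ΣA = 6645.22 mm²
ΣAX̄ = (5850.00)(65.00) + (795.22)(139.55) = 491221.78 mm³
ΣAȲ = (5850.00)(22.50) + (795.22)(22.50) = 149517.35 mm³
X̄ = 491221.78 / 6645.22 = 73.92 mm
Ȳ = 149517.35 / 6645.22 = 22.50 mm

X̄ = 73.92 mm, Ȳ = 22.50 mm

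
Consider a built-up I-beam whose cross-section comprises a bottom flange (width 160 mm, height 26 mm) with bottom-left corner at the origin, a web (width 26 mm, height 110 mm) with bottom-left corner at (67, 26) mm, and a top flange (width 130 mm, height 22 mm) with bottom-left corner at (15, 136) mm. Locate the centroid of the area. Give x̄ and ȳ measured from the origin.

Part | A | x̄ᵢ | ȳᵢ | A·x̄ᵢ | A·ȳᵢ
bottom flange | 4160.00 | 80.00 | 13.00 | 332800.00 | 54080.00
web | 2860.00 | 80.00 | 81.00 | 228800.00 | 231660.00
top flange | 2860.00 | 80.00 | 147.00 | 228800.00 | 420420.00
Σ | 9880.00 |  |  | 790400.00 | 706160.00
x̄ = 790400.00 / 9880.00 = 80.00 mm
ȳ = 706160.00 / 9880.00 = 71.47 mm

x̄ = 80.00 mm, ȳ = 71.47 mm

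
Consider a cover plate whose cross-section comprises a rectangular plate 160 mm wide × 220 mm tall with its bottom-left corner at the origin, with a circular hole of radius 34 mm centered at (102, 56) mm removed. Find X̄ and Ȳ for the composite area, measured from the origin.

plate: A = 160 × 220 = 35200.00, centroid at (80.00, 110.00).
hole: A = −π·34² = -3631.68, centroid at (102.00, 56.00).
ΣA = 31568.32 mm², ΣAX̄ = 2445568.53 mm³, ΣAȲ = 3668625.86 mm³.
X̄ = 2445568.53/31568.32 = 77.47 mm; Ȳ = 3668625.86/31568.32 = 116.21 mm.

X̄ = 77.47 mm, Ȳ = 116.21 mm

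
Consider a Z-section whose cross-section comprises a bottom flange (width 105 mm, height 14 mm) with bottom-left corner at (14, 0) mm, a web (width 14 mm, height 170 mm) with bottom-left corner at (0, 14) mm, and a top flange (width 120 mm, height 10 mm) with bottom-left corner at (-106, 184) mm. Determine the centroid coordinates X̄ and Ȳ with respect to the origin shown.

X̄ = 11.73 mm, Ȳ = 93.61 mm

Part | A | x̄ᵢ | ȳᵢ | A·x̄ᵢ | A·ȳᵢ
bottom flange | 1470.00 | 66.50 | 7.00 | 97755.00 | 10290.00
web | 2380.00 | 7.00 | 99.00 | 16660.00 | 235620.00
top flange | 1200.00 | -46.00 | 189.00 | -55200.00 | 226800.00
Σ | 5050.00 |  |  | 59215.00 | 472710.00
X̄ = 59215.00 / 5050.00 = 11.73 mm
Ȳ = 472710.00 / 5050.00 = 93.61 mm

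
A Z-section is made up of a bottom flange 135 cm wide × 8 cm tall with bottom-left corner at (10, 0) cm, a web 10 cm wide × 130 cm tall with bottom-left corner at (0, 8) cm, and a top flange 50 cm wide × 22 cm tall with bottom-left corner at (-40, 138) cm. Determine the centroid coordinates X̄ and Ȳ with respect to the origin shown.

Part | A | x̄ᵢ | ȳᵢ | A·x̄ᵢ | A·ȳᵢ
bottom flange | 1080.00 | 77.50 | 4.00 | 83700.00 | 4320.00
web | 1300.00 | 5.00 | 73.00 | 6500.00 | 94900.00
top flange | 1100.00 | -15.00 | 149.00 | -16500.00 | 163900.00
Σ | 3480.00 |  |  | 73700.00 | 263120.00
X̄ = 73700.00 / 3480.00 = 21.18 cm
Ȳ = 263120.00 / 3480.00 = 75.61 cm

X̄ = 21.18 cm, Ȳ = 75.61 cm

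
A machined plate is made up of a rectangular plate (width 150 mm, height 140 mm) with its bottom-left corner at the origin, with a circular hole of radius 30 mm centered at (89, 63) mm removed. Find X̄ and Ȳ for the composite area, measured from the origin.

X̄ = 72.82 mm, Ȳ = 71.09 mm

Part | A | x̄ᵢ | ȳᵢ | A·x̄ᵢ | A·ȳᵢ
plate | 21000.00 | 75.00 | 70.00 | 1575000.00 | 1470000.00
hole | -2827.43 | 89.00 | 63.00 | -251641.57 | -178128.30
Σ | 18172.57 |  |  | 1323358.43 | 1291871.70
X̄ = 1323358.43 / 18172.57 = 72.82 mm
Ȳ = 1291871.70 / 18172.57 = 71.09 mm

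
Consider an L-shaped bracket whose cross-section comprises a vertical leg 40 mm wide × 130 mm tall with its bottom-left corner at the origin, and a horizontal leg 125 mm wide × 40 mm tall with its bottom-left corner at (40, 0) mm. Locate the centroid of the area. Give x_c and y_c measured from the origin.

x_c = 60.44 mm, y_c = 42.94 mm

Part | A | x̄ᵢ | ȳᵢ | A·x̄ᵢ | A·ȳᵢ
vertical leg | 5200.00 | 20.00 | 65.00 | 104000.00 | 338000.00
horizontal leg | 5000.00 | 102.50 | 20.00 | 512500.00 | 100000.00
Σ | 10200.00 |  |  | 616500.00 | 438000.00
x_c = 616500.00 / 10200.00 = 60.44 mm
y_c = 438000.00 / 10200.00 = 42.94 mm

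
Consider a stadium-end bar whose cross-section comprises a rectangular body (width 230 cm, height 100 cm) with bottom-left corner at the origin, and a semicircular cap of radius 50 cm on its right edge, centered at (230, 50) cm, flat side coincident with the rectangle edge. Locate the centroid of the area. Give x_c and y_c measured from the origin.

rectangular body: A = 230 × 100 = 23000.00, centroid at (115.00, 50.00).
semicircular end: A = ½π·50² = 3926.99, centroid at (251.22, 50.00).
ΣA = 26926.99 cm², ΣAx_c = 3631541.22 cm³, ΣAy_c = 1346349.54 cm³.
x_c = 3631541.22/26926.99 = 134.87 cm; y_c = 1346349.54/26926.99 = 50.00 cm.

x_c = 134.87 cm, y_c = 50.00 cm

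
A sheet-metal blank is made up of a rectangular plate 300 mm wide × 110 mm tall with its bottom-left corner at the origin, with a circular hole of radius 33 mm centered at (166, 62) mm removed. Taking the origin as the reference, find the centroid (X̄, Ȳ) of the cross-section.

X̄ = 148.15 mm, Ȳ = 54.19 mm

plate: A = 300 × 110 = 33000.00, centroid at (150.00, 55.00).
hole: A = −π·33² = -3421.19, centroid at (166.00, 62.00).
ΣA = 29578.81 mm², ΣAX̄ = 4382081.73 mm³, ΣAȲ = 1602885.95 mm³.
X̄ = 4382081.73/29578.81 = 148.15 mm; Ȳ = 1602885.95/29578.81 = 54.19 mm.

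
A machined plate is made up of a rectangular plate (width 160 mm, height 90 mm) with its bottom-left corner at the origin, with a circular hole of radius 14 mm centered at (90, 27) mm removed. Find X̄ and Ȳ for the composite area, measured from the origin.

X̄ = 79.55 mm, Ȳ = 45.80 mm

plate: A = 160 × 90 = 14400.00, centroid at (80.00, 45.00).
hole: A = −π·14² = -615.75, centroid at (90.00, 27.00).
ΣA = 13784.25 mm²
ΣAX̄ = (14400.00)(80.00) + (-615.75)(90.00) = 1096582.31 mm³
ΣAȲ = (14400.00)(45.00) + (-615.75)(27.00) = 631374.69 mm³
X̄ = 1096582.31 / 13784.25 = 79.55 mm
Ȳ = 631374.69 / 13784.25 = 45.80 mm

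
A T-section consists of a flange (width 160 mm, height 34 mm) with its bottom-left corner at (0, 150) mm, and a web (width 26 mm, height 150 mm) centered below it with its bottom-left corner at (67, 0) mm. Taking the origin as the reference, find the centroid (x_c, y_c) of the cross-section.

x_c = 80.00 mm, y_c = 128.58 mm

web: A = 26 × 150 = 3900.00, centroid at (80.00, 75.00).
flange: A = 160 × 34 = 5440.00, centroid at (80.00, 167.00).
ΣA = 9340.00 mm², ΣAx_c = 747200.00 mm³, ΣAy_c = 1200980.00 mm³.
x_c = 747200.00/9340.00 = 80.00 mm; y_c = 1200980.00/9340.00 = 128.58 mm.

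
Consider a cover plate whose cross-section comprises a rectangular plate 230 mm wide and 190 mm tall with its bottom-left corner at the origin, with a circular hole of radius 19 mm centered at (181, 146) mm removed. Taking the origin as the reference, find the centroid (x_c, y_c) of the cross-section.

plate: A = 230 × 190 = 43700.00, centroid at (115.00, 95.00).
hole: A = −π·19² = -1134.11, centroid at (181.00, 146.00).
ΣA = 42565.89 mm²
ΣAx_c = (43700.00)(115.00) + (-1134.11)(181.00) = 4820225.19 mm³
ΣAy_c = (43700.00)(95.00) + (-1134.11)(146.00) = 3985919.22 mm³
x_c = 4820225.19 / 42565.89 = 113.24 mm
y_c = 3985919.22 / 42565.89 = 93.64 mm

x_c = 113.24 mm, y_c = 93.64 mm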